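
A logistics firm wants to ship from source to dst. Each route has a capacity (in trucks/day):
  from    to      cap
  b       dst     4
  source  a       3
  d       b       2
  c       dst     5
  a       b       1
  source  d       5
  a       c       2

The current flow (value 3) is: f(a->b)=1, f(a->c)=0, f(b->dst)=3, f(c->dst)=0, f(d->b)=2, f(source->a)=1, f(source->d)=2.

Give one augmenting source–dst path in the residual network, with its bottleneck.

source->a->c->dst, bottleneck 2

Residual along source->a->c->dst: source->a: 2, a->c: 2, c->dst: 5.
Bottleneck = min = 2.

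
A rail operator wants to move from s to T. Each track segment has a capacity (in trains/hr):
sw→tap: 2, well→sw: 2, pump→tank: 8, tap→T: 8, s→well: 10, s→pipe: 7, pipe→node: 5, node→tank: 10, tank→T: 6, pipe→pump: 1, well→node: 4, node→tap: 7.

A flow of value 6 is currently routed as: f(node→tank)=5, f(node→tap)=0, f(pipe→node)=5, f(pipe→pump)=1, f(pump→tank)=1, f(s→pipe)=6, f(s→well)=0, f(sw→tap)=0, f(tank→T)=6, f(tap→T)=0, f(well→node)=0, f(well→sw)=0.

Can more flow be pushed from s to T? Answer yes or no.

Yes

Residual path s→well→node→tap→T has bottleneck 4 > 0.
Pushing 4 along it raises the flow to 10, so the given flow is not maximum.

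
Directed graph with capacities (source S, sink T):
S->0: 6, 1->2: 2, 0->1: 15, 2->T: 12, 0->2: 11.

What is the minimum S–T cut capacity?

6

Max flow = 6 (via 1 augmenting path).
In the residual at optimum, the set reachable from S is {S}.
Cut edges: S->0 (cap 6). Sum = 6.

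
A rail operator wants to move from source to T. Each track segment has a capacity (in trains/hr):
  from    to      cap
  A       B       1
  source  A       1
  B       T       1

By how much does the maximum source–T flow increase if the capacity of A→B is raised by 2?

0

Original max flow = 1.
Edge A→B does not cross the min cut (source side {source}), so extra capacity there cannot help.
New max flow = 1. Increase = 0.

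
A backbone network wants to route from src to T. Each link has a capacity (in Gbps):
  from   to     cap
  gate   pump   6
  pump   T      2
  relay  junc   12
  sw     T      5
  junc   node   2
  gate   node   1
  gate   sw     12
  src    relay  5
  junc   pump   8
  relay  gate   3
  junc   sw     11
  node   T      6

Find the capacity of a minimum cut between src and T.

5

Max flow = 5 (via 3 augmenting paths).
In the residual at optimum, the set reachable from src is {src}.
Cut edges: src→relay (cap 5). Sum = 5.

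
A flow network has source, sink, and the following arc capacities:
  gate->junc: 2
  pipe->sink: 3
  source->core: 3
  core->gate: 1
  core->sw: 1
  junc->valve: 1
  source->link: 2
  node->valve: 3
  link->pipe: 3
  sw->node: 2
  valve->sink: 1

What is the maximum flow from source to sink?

3

Augment source->link->pipe->sink: bottleneck 2. Total 2.
Augment source->core->gate->junc->valve->sink: bottleneck 1. Total 3.
No augmenting path remains in the residual graph.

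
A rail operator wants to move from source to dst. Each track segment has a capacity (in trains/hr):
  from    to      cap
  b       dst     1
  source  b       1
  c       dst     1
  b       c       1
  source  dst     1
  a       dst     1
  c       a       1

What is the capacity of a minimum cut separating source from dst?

Max flow = 2 (via 2 augmenting paths).
In the residual at optimum, the set reachable from source is {source}.
Cut edges: source->b (cap 1), source->dst (cap 1). Sum = 2.

2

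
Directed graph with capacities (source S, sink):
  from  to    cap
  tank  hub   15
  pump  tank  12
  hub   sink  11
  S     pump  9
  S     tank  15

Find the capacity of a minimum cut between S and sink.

11

Max flow = 11 (via 1 augmenting path).
In the residual at optimum, the set reachable from S is {S, hub, pump, tank}.
Cut edges: hub->sink (cap 11). Sum = 11.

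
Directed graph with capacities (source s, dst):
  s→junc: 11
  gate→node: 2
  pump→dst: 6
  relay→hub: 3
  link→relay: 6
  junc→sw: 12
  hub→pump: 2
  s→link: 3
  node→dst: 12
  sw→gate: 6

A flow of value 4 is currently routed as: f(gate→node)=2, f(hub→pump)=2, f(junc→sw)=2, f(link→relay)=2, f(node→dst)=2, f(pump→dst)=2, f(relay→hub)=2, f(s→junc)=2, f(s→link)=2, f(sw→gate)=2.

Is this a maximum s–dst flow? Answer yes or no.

Residual reachable from s: {gate, hub, junc, link, relay, s, sw}; dst is not reachable.
Saturated cut: hub→pump, gate→node with total capacity 4 = current flow value. Flow is maximum.

Yes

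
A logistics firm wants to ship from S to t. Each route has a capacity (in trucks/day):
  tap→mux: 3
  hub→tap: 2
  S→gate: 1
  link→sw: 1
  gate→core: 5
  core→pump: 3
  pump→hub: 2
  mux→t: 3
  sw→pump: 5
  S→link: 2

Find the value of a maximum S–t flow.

2

Augment S→link→sw→pump→hub→tap→mux→t: bottleneck 1. Total 1.
Augment S→gate→core→pump→hub→tap→mux→t: bottleneck 1. Total 2.
No augmenting path remains in the residual graph.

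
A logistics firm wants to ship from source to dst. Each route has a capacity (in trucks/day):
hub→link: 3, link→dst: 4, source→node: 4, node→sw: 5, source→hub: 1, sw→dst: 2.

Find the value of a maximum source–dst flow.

3

Augment source→hub→link→dst: bottleneck 1. Total 1.
Augment source→node→sw→dst: bottleneck 2. Total 3.
No augmenting path remains in the residual graph.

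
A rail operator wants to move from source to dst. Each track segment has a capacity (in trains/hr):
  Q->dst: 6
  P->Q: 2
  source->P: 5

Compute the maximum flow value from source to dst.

2

Augment source->P->Q->dst: bottleneck 2. Total 2.
No augmenting path remains in the residual graph.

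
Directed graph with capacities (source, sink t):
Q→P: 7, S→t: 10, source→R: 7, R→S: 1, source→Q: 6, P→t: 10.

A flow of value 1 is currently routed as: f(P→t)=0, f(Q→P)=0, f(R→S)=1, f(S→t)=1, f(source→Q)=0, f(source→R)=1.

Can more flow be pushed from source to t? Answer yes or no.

Residual path source→Q→P→t has bottleneck 6 > 0.
Pushing 6 along it raises the flow to 7, so the given flow is not maximum.

Yes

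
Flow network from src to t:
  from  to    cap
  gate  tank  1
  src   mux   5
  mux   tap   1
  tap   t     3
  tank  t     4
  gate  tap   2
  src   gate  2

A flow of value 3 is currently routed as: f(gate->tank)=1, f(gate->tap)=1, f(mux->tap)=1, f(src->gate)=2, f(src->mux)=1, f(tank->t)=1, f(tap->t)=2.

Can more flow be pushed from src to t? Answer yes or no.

No

Residual reachable from src: {mux, src}; t is not reachable.
Saturated cut: src->gate, mux->tap with total capacity 3 = current flow value. Flow is maximum.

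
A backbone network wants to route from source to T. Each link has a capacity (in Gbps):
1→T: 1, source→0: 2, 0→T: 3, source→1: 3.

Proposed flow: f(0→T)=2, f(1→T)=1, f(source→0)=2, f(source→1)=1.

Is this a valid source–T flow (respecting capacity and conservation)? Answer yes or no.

Every edge has 0 ≤ f(e) ≤ cap(e).
At each intermediate node, inflow equals outflow.

Yes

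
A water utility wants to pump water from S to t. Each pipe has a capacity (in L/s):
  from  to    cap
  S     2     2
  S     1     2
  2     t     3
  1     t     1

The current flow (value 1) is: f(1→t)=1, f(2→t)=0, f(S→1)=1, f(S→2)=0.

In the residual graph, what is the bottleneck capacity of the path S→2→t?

2

Residual capacities along the path: S→2: 2, 2→t: 3.
Minimum is 2.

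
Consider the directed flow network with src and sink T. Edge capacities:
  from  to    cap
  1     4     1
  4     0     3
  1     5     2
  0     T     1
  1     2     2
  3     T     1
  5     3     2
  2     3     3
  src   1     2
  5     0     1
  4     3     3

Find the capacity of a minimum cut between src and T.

Max flow = 2 (via 2 augmenting paths).
In the residual at optimum, the set reachable from src is {src}.
Cut edges: src→1 (cap 2). Sum = 2.

2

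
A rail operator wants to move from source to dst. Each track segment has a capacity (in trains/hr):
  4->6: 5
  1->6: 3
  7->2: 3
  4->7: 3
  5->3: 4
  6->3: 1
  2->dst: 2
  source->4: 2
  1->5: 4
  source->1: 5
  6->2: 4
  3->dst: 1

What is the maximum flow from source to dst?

Augment source->4->7->2->dst: bottleneck 2. Total 2.
Augment source->1->6->3->dst: bottleneck 1. Total 3.
No augmenting path remains in the residual graph.

3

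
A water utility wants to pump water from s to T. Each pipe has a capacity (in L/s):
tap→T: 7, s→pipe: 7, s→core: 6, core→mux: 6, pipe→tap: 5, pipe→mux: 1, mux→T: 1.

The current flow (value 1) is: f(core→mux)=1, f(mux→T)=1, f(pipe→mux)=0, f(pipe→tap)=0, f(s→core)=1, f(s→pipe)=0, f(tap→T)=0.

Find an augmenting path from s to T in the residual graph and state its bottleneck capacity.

s→pipe→tap→T, bottleneck 5

Residual along s→pipe→tap→T: s→pipe: 7, pipe→tap: 5, tap→T: 7.
Bottleneck = min = 5.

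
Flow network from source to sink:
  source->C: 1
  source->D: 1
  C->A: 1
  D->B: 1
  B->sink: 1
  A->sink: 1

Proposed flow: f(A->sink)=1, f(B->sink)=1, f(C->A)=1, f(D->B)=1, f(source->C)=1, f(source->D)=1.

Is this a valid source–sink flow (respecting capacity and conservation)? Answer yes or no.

Yes

Every edge has 0 ≤ f(e) ≤ cap(e).
At each intermediate node, inflow equals outflow.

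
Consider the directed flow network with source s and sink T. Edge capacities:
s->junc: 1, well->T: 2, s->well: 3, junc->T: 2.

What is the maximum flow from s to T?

3

Augment s->junc->T: bottleneck 1. Total 1.
Augment s->well->T: bottleneck 2. Total 3.
No augmenting path remains in the residual graph.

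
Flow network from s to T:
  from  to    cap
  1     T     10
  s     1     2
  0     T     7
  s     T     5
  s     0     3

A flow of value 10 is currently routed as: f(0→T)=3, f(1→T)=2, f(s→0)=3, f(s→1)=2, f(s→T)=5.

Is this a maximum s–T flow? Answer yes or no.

Residual reachable from s: {s}; T is not reachable.
Saturated cut: s→1, s→0, s→T with total capacity 10 = current flow value. Flow is maximum.

Yes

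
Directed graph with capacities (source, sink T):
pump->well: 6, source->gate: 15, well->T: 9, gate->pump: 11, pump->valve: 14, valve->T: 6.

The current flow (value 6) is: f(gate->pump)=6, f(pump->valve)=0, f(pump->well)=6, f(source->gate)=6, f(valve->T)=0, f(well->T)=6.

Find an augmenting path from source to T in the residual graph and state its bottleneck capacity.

source->gate->pump->valve->T, bottleneck 5

Residual along source->gate->pump->valve->T: source->gate: 9, gate->pump: 5, pump->valve: 14, valve->T: 6.
Bottleneck = min = 5.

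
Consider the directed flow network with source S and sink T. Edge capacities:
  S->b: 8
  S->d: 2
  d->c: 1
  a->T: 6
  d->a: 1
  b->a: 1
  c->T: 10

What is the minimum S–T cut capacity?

Max flow = 3 (via 3 augmenting paths).
In the residual at optimum, the set reachable from S is {S, b}.
Cut edges: S->d (cap 2), b->a (cap 1). Sum = 3.

3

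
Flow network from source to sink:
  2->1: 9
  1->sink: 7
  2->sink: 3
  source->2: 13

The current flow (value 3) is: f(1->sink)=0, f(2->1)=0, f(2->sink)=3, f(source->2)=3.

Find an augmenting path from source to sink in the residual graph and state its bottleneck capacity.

Residual along source->2->1->sink: source->2: 10, 2->1: 9, 1->sink: 7.
Bottleneck = min = 7.

source->2->1->sink, bottleneck 7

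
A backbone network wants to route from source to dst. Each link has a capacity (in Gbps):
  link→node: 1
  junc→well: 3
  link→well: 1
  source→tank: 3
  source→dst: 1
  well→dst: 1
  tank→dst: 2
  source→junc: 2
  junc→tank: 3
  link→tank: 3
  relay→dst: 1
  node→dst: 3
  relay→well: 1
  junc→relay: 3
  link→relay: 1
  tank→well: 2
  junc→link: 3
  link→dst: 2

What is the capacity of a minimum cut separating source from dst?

6

Max flow = 6 (via 4 augmenting paths).
In the residual at optimum, the set reachable from source is {source}.
Cut edges: source→junc (cap 2), source→tank (cap 3), source→dst (cap 1). Sum = 6.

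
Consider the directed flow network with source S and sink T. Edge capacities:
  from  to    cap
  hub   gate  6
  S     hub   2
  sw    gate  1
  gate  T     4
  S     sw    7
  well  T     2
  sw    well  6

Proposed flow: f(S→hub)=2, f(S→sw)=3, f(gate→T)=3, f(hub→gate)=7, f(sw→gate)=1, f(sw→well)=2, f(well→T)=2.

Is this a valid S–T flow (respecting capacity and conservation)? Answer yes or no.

Capacity violated on hub→gate: flow 7 > capacity 6.

No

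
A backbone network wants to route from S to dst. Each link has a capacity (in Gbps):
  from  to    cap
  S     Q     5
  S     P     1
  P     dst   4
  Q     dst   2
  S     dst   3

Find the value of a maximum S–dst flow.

Augment S->dst: bottleneck 3. Total 3.
Augment S->Q->dst: bottleneck 2. Total 5.
Augment S->P->dst: bottleneck 1. Total 6.
No augmenting path remains in the residual graph.

6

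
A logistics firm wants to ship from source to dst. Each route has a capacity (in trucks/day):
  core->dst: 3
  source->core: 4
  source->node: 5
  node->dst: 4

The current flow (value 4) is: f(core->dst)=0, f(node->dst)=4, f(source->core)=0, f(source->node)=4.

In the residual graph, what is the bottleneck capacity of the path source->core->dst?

Residual capacities along the path: source->core: 4, core->dst: 3.
Minimum is 3.

3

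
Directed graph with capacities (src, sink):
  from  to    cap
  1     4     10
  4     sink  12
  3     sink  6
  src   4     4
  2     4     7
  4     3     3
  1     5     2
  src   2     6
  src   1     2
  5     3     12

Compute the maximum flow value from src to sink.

Augment src->4->sink: bottleneck 4. Total 4.
Augment src->1->4->sink: bottleneck 2. Total 6.
Augment src->2->4->sink: bottleneck 6. Total 12.
No augmenting path remains in the residual graph.

12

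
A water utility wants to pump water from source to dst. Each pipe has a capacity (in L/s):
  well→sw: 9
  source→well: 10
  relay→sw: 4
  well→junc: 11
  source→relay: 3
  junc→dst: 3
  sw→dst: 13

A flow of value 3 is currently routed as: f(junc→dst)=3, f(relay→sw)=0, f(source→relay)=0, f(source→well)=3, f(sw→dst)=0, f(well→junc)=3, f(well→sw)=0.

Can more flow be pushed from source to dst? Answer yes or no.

Residual path source→well→sw→dst has bottleneck 7 > 0.
Pushing 7 along it raises the flow to 10, so the given flow is not maximum.

Yes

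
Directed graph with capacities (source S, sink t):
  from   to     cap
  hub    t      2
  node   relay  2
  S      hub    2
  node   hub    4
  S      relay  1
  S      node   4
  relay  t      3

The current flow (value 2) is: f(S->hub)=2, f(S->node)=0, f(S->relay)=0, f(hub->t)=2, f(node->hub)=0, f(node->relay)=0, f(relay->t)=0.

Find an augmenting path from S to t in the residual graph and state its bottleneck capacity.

Residual along S->relay->t: S->relay: 1, relay->t: 3.
Bottleneck = min = 1.

S->relay->t, bottleneck 1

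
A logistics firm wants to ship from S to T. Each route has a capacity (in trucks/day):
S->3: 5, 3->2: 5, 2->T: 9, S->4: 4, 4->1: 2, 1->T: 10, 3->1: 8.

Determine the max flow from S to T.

Augment S->3->2->T: bottleneck 5. Total 5.
Augment S->4->1->T: bottleneck 2. Total 7.
No augmenting path remains in the residual graph.

7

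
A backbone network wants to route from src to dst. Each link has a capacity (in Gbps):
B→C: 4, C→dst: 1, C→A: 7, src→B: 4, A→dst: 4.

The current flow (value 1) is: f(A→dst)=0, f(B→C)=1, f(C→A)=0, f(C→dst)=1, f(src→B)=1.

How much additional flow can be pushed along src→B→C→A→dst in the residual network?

Residual capacities along the path: src→B: 3, B→C: 3, C→A: 7, A→dst: 4.
Minimum is 3.

3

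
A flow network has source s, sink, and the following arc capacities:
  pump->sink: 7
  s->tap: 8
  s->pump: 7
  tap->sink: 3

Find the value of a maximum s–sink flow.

Augment s->tap->sink: bottleneck 3. Total 3.
Augment s->pump->sink: bottleneck 7. Total 10.
No augmenting path remains in the residual graph.

10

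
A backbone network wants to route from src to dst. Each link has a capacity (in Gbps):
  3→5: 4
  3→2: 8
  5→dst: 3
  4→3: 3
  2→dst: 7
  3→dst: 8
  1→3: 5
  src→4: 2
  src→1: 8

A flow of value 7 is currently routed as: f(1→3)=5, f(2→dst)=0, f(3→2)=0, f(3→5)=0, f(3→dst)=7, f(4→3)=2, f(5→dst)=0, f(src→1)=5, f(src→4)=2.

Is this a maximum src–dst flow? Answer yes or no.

Yes

Residual reachable from src: {1, src}; dst is not reachable.
Saturated cut: src→4, 1→3 with total capacity 7 = current flow value. Flow is maximum.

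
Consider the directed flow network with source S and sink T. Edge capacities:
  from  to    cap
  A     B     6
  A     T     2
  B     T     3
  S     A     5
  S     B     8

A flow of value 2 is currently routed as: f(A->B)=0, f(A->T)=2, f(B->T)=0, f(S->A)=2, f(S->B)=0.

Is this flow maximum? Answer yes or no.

Residual path S->B->T has bottleneck 3 > 0.
Pushing 3 along it raises the flow to 5, so the given flow is not maximum.

No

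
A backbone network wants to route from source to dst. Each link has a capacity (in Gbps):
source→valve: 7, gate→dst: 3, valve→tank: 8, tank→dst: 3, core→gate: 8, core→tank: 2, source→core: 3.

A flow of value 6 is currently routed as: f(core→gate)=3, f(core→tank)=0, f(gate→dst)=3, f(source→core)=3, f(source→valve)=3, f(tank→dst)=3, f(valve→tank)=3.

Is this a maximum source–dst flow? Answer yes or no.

Residual reachable from source: {source, tank, valve}; dst is not reachable.
Saturated cut: source→core, tank→dst with total capacity 6 = current flow value. Flow is maximum.

Yes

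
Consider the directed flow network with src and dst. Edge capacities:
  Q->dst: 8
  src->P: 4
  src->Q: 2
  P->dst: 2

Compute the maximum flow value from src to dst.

4

Augment src->Q->dst: bottleneck 2. Total 2.
Augment src->P->dst: bottleneck 2. Total 4.
No augmenting path remains in the residual graph.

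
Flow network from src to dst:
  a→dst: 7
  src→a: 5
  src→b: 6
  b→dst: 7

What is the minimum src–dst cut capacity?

Max flow = 11 (via 2 augmenting paths).
In the residual at optimum, the set reachable from src is {src}.
Cut edges: src→a (cap 5), src→b (cap 6). Sum = 11.

11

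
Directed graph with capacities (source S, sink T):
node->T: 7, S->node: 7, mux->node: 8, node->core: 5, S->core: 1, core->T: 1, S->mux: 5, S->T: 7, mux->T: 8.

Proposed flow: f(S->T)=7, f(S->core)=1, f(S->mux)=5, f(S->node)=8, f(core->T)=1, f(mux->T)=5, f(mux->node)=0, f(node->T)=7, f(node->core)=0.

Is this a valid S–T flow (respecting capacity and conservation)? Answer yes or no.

No

Capacity violated on S->node: flow 8 > capacity 7.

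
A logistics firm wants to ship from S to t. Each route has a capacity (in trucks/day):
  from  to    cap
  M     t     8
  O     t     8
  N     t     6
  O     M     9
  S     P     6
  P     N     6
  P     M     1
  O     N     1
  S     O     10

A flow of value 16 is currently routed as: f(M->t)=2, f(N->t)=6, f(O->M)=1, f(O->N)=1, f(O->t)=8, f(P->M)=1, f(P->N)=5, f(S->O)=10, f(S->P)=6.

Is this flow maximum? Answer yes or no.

Residual reachable from S: {S}; t is not reachable.
Saturated cut: S->O, S->P with total capacity 16 = current flow value. Flow is maximum.

Yes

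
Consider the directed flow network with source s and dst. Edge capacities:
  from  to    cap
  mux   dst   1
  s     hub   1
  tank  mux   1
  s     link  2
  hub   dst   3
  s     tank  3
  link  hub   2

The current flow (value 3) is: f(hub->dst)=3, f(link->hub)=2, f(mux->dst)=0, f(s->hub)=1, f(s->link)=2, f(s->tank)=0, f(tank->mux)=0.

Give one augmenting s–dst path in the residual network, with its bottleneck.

Residual along s->tank->mux->dst: s->tank: 3, tank->mux: 1, mux->dst: 1.
Bottleneck = min = 1.

s->tank->mux->dst, bottleneck 1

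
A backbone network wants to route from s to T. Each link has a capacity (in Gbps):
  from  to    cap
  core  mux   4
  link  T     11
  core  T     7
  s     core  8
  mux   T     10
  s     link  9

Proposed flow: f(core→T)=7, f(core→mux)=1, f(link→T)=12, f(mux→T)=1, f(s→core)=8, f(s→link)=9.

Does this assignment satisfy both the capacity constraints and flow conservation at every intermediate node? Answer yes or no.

Capacity violated on link→T: flow 12 > capacity 11.

No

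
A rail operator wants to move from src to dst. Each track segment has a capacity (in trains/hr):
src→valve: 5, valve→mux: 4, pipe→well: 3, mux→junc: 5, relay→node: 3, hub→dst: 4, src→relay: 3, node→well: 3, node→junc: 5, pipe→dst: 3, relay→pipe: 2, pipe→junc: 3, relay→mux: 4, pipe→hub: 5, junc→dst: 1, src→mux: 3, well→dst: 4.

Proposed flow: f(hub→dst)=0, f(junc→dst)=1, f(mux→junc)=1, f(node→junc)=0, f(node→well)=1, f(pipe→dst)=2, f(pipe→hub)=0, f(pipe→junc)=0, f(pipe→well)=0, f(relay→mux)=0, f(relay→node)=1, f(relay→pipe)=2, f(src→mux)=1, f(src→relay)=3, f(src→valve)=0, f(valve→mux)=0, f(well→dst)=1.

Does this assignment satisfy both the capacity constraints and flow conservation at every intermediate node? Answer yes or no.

Yes

Every edge has 0 ≤ f(e) ≤ cap(e).
At each intermediate node, inflow equals outflow.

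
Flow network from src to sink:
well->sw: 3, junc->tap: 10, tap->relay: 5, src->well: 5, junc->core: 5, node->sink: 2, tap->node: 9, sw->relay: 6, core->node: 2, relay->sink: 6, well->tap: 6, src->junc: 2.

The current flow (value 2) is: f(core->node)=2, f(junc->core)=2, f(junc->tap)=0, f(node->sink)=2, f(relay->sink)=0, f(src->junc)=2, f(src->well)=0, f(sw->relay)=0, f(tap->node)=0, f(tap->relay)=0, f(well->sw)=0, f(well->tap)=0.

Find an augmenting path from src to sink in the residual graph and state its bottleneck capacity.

Residual along src->well->tap->relay->sink: src->well: 5, well->tap: 6, tap->relay: 5, relay->sink: 6.
Bottleneck = min = 5.

src->well->tap->relay->sink, bottleneck 5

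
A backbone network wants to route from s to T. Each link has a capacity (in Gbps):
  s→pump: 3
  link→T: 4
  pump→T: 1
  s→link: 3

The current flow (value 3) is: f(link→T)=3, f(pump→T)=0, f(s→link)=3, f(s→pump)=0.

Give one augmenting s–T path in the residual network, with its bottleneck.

s→pump→T, bottleneck 1

Residual along s→pump→T: s→pump: 3, pump→T: 1.
Bottleneck = min = 1.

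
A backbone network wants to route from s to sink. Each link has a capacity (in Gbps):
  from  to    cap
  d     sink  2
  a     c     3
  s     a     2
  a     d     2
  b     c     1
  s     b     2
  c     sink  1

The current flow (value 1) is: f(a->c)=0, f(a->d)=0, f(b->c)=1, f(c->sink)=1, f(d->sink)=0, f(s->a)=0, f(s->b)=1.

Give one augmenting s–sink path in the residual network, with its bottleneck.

s->a->d->sink, bottleneck 2

Residual along s->a->d->sink: s->a: 2, a->d: 2, d->sink: 2.
Bottleneck = min = 2.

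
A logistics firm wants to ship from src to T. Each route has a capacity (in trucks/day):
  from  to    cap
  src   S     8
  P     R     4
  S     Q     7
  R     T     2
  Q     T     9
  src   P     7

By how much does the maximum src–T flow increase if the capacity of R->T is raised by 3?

2

Original max flow = 9.
After raising cap(R->T), augmenting paths through that edge carry 2 more units.
New max flow = 11. Increase = 2.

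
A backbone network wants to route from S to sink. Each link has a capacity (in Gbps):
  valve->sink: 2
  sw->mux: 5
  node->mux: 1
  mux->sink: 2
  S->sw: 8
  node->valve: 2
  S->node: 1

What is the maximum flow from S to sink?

3

Augment S->node->valve->sink: bottleneck 1. Total 1.
Augment S->sw->mux->sink: bottleneck 2. Total 3.
No augmenting path remains in the residual graph.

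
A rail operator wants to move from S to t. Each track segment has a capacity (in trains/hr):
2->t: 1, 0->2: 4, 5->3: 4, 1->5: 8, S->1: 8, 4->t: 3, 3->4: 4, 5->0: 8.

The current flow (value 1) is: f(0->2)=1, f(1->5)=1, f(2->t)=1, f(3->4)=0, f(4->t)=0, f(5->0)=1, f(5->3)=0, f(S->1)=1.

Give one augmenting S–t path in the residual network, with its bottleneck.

S->1->5->3->4->t, bottleneck 3

Residual along S->1->5->3->4->t: S->1: 7, 1->5: 7, 5->3: 4, 3->4: 4, 4->t: 3.
Bottleneck = min = 3.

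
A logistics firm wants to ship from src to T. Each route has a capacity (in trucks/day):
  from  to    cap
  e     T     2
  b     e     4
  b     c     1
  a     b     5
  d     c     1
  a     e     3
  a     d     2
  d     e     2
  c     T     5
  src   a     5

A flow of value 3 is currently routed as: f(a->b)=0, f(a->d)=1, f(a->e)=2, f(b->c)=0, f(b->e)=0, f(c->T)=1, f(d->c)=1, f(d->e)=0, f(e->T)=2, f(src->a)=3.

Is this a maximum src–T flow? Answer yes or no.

Residual path src->a->b->c->T has bottleneck 1 > 0.
Pushing 1 along it raises the flow to 4, so the given flow is not maximum.

No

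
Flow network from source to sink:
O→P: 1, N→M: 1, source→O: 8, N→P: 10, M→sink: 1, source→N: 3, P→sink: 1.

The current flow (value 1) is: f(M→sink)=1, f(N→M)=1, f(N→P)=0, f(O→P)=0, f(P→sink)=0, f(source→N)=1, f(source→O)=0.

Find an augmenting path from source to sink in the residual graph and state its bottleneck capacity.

Residual along source→N→P→sink: source→N: 2, N→P: 10, P→sink: 1.
Bottleneck = min = 1.

source→N→P→sink, bottleneck 1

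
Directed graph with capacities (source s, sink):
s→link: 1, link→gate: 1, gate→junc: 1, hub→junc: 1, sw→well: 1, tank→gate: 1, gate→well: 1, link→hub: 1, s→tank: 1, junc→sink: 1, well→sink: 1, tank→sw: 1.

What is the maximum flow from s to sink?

Augment s→link→hub→junc→sink: bottleneck 1. Total 1.
Augment s→tank→gate→well→sink: bottleneck 1. Total 2.
No augmenting path remains in the residual graph.

2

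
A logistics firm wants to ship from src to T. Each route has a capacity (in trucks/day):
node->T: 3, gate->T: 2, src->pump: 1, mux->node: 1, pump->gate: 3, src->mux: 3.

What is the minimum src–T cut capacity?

2

Max flow = 2 (via 2 augmenting paths).
In the residual at optimum, the set reachable from src is {mux, src}.
Cut edges: src->pump (cap 1), mux->node (cap 1). Sum = 2.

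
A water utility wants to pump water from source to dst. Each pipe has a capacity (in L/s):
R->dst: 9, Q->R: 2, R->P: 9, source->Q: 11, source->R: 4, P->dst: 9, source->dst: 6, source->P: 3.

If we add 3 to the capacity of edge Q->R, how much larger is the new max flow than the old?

Original max flow = 15.
After raising cap(Q->R), augmenting paths through that edge carry 3 more units.
New max flow = 18. Increase = 3.

3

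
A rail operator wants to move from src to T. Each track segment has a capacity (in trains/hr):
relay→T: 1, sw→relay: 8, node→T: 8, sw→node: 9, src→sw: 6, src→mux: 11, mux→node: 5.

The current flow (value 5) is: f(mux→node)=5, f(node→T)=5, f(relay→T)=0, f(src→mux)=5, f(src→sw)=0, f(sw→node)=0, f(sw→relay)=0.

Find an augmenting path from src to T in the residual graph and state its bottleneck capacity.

Residual along src→sw→node→T: src→sw: 6, sw→node: 9, node→T: 3.
Bottleneck = min = 3.

src→sw→node→T, bottleneck 3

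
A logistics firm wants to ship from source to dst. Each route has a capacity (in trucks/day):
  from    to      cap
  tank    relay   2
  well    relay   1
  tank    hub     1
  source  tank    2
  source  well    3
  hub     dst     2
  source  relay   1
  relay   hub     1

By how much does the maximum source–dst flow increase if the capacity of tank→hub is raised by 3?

0

Original max flow = 2.
Even with extra capacity on tank→hub, another cut of capacity 2 remains binding.
New max flow = 2. Increase = 0.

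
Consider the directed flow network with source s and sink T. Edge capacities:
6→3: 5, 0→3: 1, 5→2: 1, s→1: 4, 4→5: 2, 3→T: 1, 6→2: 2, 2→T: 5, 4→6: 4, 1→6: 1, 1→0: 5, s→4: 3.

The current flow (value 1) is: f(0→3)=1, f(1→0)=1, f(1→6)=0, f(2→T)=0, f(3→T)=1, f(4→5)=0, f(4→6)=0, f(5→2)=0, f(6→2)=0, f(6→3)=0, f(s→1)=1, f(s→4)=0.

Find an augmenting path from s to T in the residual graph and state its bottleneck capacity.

s→1→6→2→T, bottleneck 1

Residual along s→1→6→2→T: s→1: 3, 1→6: 1, 6→2: 2, 2→T: 5.
Bottleneck = min = 1.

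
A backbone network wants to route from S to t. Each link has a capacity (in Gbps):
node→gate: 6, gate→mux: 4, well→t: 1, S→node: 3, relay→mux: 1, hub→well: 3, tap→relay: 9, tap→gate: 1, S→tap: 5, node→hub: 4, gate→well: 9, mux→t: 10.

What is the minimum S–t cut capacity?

5

Max flow = 5 (via 3 augmenting paths).
In the residual at optimum, the set reachable from S is {S, relay, tap}.
Cut edges: S→node (cap 3), tap→gate (cap 1), relay→mux (cap 1). Sum = 5.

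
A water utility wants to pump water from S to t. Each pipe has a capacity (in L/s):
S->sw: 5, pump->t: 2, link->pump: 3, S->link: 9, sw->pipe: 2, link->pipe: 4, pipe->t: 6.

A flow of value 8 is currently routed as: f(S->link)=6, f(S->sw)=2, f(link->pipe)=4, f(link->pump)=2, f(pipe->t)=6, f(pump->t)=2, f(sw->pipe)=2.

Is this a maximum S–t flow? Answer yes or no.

Residual reachable from S: {S, link, pump, sw}; t is not reachable.
Saturated cut: link->pipe, pump->t, sw->pipe with total capacity 8 = current flow value. Flow is maximum.

Yes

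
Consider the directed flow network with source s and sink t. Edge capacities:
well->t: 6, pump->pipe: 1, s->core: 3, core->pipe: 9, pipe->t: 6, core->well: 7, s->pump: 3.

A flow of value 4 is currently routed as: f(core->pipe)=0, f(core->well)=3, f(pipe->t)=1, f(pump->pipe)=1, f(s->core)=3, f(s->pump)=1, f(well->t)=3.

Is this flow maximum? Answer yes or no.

Yes

Residual reachable from s: {pump, s}; t is not reachable.
Saturated cut: s->core, pump->pipe with total capacity 4 = current flow value. Flow is maximum.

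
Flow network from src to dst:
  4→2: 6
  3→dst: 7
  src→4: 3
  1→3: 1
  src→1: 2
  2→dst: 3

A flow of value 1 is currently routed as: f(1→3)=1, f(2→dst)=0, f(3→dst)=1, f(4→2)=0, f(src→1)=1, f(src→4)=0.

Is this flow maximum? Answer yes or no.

Residual path src→4→2→dst has bottleneck 3 > 0.
Pushing 3 along it raises the flow to 4, so the given flow is not maximum.

No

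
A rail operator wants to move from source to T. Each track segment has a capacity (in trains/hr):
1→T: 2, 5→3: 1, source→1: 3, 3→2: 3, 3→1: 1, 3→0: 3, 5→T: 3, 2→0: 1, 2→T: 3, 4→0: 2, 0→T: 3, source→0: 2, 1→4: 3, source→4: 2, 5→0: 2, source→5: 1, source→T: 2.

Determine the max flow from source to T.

8

Augment source→T: bottleneck 2. Total 2.
Augment source→5→T: bottleneck 1. Total 3.
Augment source→1→T: bottleneck 2. Total 5.
Augment source→0→T: bottleneck 2. Total 7.
Augment source→4→0→T: bottleneck 1. Total 8.
No augmenting path remains in the residual graph.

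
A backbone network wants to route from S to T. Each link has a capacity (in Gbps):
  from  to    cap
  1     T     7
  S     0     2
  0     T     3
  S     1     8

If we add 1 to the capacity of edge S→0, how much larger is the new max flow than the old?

Original max flow = 9.
After raising cap(S→0), augmenting paths through that edge carry 1 more unit.
New max flow = 10. Increase = 1.

1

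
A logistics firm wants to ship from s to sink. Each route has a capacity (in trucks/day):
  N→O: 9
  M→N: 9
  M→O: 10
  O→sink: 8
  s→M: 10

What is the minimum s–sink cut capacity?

8

Max flow = 8 (via 1 augmenting path).
In the residual at optimum, the set reachable from s is {M, N, O, s}.
Cut edges: O→sink (cap 8). Sum = 8.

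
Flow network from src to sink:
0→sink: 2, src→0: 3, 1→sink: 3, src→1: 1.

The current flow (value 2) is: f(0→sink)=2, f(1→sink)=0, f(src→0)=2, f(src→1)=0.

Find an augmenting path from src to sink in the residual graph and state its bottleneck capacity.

Residual along src→1→sink: src→1: 1, 1→sink: 3.
Bottleneck = min = 1.

src→1→sink, bottleneck 1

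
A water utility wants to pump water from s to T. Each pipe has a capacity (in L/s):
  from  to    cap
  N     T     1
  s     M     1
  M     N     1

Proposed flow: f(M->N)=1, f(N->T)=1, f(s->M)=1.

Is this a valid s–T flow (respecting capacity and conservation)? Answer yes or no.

Yes

Every edge has 0 ≤ f(e) ≤ cap(e).
At each intermediate node, inflow equals outflow.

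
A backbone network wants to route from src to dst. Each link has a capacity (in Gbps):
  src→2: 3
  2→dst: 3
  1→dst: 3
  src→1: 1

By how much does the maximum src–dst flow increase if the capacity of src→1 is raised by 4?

Original max flow = 4.
After raising cap(src→1), augmenting paths through that edge carry 2 more units.
New max flow = 6. Increase = 2.

2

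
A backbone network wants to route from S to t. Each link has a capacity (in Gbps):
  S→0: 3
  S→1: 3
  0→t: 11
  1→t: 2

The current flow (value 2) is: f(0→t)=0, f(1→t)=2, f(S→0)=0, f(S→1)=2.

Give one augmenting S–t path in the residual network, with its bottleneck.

Residual along S→0→t: S→0: 3, 0→t: 11.
Bottleneck = min = 3.

S→0→t, bottleneck 3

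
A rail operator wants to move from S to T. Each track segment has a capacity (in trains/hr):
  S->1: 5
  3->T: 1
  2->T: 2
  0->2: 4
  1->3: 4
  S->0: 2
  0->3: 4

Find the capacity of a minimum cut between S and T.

Max flow = 3 (via 2 augmenting paths).
In the residual at optimum, the set reachable from S is {1, 3, S}.
Cut edges: S->0 (cap 2), 3->T (cap 1). Sum = 3.

3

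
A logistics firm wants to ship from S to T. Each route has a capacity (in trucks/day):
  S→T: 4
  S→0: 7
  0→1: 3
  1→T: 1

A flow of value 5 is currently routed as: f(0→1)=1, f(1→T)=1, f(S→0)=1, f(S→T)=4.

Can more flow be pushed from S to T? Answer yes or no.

Residual reachable from S: {0, 1, S}; T is not reachable.
Saturated cut: S→T, 1→T with total capacity 5 = current flow value. Flow is maximum.

No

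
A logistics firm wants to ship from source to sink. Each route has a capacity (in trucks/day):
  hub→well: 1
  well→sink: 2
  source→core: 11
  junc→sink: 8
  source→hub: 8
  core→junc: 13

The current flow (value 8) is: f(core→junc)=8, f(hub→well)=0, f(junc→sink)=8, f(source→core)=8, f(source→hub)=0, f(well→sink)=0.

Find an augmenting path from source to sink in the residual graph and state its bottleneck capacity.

Residual along source→hub→well→sink: source→hub: 8, hub→well: 1, well→sink: 2.
Bottleneck = min = 1.

source→hub→well→sink, bottleneck 1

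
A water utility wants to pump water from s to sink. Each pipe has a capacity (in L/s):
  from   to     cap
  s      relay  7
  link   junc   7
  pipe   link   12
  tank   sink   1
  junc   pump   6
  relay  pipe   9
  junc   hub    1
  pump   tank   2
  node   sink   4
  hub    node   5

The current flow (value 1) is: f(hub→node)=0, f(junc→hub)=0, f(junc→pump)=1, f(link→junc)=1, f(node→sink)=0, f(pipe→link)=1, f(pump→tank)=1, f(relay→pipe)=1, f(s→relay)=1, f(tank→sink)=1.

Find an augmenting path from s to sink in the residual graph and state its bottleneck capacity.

Residual along s→relay→pipe→link→junc→hub→node→sink: s→relay: 6, relay→pipe: 8, pipe→link: 11, link→junc: 6, junc→hub: 1, hub→node: 5, node→sink: 4.
Bottleneck = min = 1.

s→relay→pipe→link→junc→hub→node→sink, bottleneck 1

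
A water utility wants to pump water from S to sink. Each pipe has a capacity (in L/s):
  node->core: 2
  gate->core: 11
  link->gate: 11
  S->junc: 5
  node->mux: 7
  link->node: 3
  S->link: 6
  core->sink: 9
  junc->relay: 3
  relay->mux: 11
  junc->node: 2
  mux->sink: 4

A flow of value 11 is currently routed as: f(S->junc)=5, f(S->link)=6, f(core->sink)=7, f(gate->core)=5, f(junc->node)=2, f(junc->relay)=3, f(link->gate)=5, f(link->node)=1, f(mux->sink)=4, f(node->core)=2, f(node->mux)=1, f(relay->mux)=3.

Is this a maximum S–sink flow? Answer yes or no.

Residual reachable from S: {S}; sink is not reachable.
Saturated cut: S->junc, S->link with total capacity 11 = current flow value. Flow is maximum.

Yes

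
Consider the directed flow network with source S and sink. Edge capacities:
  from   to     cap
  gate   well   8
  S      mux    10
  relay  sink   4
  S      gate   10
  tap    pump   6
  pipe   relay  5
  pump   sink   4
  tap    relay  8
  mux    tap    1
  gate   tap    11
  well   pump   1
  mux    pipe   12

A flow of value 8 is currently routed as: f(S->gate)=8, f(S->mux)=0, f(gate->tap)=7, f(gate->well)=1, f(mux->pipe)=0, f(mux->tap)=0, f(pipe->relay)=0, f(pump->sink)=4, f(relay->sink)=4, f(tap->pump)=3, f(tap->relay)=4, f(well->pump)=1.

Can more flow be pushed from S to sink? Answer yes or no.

No

Residual reachable from S: {S, gate, mux, pipe, pump, relay, tap, well}; sink is not reachable.
Saturated cut: pump->sink, relay->sink with total capacity 8 = current flow value. Flow is maximum.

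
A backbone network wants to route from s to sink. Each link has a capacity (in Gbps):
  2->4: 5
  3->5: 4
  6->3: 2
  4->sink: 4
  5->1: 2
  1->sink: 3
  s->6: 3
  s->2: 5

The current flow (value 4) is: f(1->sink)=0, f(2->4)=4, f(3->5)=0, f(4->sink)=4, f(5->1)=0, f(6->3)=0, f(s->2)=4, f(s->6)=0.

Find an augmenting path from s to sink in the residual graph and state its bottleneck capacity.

s->6->3->5->1->sink, bottleneck 2

Residual along s->6->3->5->1->sink: s->6: 3, 6->3: 2, 3->5: 4, 5->1: 2, 1->sink: 3.
Bottleneck = min = 2.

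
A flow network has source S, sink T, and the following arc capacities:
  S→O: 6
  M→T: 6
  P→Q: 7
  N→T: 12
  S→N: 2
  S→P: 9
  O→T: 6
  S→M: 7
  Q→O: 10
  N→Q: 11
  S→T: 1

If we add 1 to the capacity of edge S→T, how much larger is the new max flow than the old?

Original max flow = 15.
After raising cap(S→T), augmenting paths through that edge carry 1 more unit.
New max flow = 16. Increase = 1.

1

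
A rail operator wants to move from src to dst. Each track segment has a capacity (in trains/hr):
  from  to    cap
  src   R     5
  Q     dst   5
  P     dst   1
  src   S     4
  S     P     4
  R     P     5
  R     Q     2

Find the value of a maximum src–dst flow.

Augment src->S->P->dst: bottleneck 1. Total 1.
Augment src->R->Q->dst: bottleneck 2. Total 3.
No augmenting path remains in the residual graph.

3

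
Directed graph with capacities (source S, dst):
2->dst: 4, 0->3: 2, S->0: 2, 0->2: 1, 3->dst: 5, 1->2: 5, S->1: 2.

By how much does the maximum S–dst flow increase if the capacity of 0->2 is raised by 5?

Original max flow = 4.
Edge 0->2 does not cross the min cut (source side {S}), so extra capacity there cannot help.
New max flow = 4. Increase = 0.

0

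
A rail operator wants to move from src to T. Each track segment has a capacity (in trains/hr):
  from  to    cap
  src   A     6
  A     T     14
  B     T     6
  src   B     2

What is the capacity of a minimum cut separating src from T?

Max flow = 8 (via 2 augmenting paths).
In the residual at optimum, the set reachable from src is {src}.
Cut edges: src->B (cap 2), src->A (cap 6). Sum = 8.

8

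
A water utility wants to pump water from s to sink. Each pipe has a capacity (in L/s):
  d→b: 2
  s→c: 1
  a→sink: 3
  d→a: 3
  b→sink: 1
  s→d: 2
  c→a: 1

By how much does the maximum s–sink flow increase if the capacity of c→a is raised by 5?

Original max flow = 3.
Edge c→a does not cross the min cut (source side {s}), so extra capacity there cannot help.
New max flow = 3. Increase = 0.

0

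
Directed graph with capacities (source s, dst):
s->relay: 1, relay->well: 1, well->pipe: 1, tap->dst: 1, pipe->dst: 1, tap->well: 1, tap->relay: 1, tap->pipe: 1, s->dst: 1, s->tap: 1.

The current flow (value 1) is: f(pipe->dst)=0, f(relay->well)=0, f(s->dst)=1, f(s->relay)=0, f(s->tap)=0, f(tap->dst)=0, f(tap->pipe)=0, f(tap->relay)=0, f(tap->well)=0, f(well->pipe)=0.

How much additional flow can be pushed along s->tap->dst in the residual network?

Residual capacities along the path: s->tap: 1, tap->dst: 1.
Minimum is 1.

1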